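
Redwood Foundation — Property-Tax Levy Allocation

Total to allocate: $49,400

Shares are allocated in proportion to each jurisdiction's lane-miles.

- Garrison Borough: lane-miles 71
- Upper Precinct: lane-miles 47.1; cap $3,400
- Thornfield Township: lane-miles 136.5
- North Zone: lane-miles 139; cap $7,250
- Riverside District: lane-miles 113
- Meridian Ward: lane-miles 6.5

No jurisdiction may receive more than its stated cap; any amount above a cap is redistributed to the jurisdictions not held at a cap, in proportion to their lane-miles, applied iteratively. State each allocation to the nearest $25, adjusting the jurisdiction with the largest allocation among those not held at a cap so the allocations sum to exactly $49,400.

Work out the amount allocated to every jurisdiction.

Garrison Borough: $8,425 · Upper Precinct: $3,400 · Thornfield Township: $16,150 · North Zone: $7,250 · Riverside District: $13,400 · Meridian Ward: $775

Lane-miles total: 513.1.
Unconstrained shares: Garrison Borough 6,835.70; Upper Precinct 4,534.67; Thornfield Township 13,141.88; North Zone 13,382.58; Riverside District 10,879.36; Meridian Ward 625.80.
Cap binds for Upper Precinct ($3,400), North Zone ($7,250); remaining pool $38,750 reallocated over remaining lane-miles 327.
Shares after redistribution: Garrison Borough 8,413.61 → $8,425; Thornfield Township 16,175.46 → $16,175; Riverside District 13,390.67 → $13,400; Meridian Ward 770.26 → $775.
Rounding difference −$25 applied to Thornfield Township → $16,150.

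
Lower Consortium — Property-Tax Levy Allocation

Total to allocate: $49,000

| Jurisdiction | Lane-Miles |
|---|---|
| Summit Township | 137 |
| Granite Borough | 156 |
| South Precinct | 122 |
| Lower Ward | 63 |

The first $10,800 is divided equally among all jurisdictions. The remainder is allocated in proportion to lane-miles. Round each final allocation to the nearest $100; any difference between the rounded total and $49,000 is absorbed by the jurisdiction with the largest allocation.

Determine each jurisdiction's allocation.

$10,800 shared equally gives $2,700 per jurisdiction.
Remainder $38,200 by lane-miles (total 478): Summit Township 10,948.54 → $10,900; Granite Borough 12,466.95 → $12,500; South Precinct 9,749.79 → $9,700; Lower Ward 5,034.73 → $5,000.
Rounding difference +$100 on remainder applied to Granite Borough.
Totals: Summit Township $2,700 + $10,900 = $13,600; Granite Borough $2,700 + $12,600 = $15,300; South Precinct $2,700 + $9,700 = $12,400; Lower Ward $2,700 + $5,000 = $7,700.

Summit Township: $13,600 | Granite Borough: $15,300 | South Precinct: $12,400 | Lower Ward: $7,700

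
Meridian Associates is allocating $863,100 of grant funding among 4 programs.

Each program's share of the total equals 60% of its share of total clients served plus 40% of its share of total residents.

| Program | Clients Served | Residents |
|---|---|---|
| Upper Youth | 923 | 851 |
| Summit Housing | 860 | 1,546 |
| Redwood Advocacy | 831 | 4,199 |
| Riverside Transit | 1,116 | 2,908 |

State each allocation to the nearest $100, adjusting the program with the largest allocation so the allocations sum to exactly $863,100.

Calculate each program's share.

Clients served total 3,730; residents total 9,504.
Blended shares (60% clients served + 40% residents): Upper Youth 0.1843; Summit Housing 0.2034; Redwood Advocacy 0.3104; Riverside Transit 0.3019.
Pro-rata amounts: Upper Youth 159,059.27; Summit Housing 175,558.98; Redwood Advocacy 267,904.96; Riverside Transit 260,576.79.
At nearest $100: Upper Youth $159,100; Summit Housing $175,600; Redwood Advocacy $267,900; Riverside Transit $260,600. Sum = $863,200.
Difference $863,100 − $863,200 = −$100 applied to largest allocation (Redwood Advocacy): Redwood Advocacy becomes $267,800.

Upper Youth: $159,100 | Summit Housing: $175,600 | Redwood Advocacy: $267,800 | Riverside Transit: $260,600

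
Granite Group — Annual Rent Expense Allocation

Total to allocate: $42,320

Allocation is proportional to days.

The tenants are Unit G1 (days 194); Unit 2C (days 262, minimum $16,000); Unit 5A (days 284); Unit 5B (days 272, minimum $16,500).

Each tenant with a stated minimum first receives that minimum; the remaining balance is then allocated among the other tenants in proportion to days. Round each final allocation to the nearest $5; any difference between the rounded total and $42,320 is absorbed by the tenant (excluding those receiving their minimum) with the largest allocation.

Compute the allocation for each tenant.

Unit G1: $3,985 | Unit 2C: $16,000 | Unit 5A: $5,835 | Unit 5B: $16,500

Guaranteed amounts: Unit 2C $16,000; Unit 5B $16,500. Remaining pool $9,820.
Remaining pool split over remaining days 478: Unit G1 3,985.52 → $3,985; Unit 5A 5,834.48 → $5,835.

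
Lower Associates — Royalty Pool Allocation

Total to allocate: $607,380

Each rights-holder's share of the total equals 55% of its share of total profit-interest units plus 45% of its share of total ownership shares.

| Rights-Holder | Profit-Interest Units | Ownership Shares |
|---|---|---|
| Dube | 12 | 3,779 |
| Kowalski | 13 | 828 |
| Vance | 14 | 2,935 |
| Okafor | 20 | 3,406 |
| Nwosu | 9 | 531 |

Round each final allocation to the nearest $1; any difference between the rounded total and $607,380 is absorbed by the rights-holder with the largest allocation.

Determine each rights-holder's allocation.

Profit-interest units total 68; ownership shares total 11,479.
Blended shares (55% profit-interest units + 45% ownership shares): Dube 0.2452; Kowalski 0.1376; Vance 0.2283; Okafor 0.2953; Nwosu 0.0936.
Pro-rata amounts: Dube 148,931.56; Kowalski 83,579.33; Vance 138,660.74; Okafor 179,351.29; Nwosu 56,857.08.
At nearest $1: Dube $148,932; Kowalski $83,579; Vance $138,661; Okafor $179,351; Nwosu $56,857. Sum = $607,380.
No rounding difference to absorb.

Dube: $148,932 · Kowalski: $83,579 · Vance: $138,661 · Okafor: $179,351 · Nwosu: $56,857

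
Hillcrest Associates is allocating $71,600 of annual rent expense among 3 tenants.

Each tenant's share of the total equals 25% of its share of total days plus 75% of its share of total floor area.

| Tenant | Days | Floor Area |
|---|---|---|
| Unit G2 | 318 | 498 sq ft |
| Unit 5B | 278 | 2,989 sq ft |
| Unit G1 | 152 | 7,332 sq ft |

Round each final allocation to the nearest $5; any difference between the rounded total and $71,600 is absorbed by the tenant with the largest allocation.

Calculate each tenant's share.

Days total 748; floor area total 10,819.
Combined weights (25% days + 75% floor area): Unit G2 0.1408; Unit 5B 0.3001; Unit G1 0.5591.
Unrounded shares: Unit G2 10,081.71; Unit 5B 21,488.55; Unit G1 40,029.74.
Rounded to nearest $5: Unit G2 $10,080; Unit 5B $21,490; Unit G1 $40,030. Sum = $71,600.
Sum already equals the total — no adjustment.

Unit G2: $10,080; Unit 5B: $21,490; Unit G1: $40,030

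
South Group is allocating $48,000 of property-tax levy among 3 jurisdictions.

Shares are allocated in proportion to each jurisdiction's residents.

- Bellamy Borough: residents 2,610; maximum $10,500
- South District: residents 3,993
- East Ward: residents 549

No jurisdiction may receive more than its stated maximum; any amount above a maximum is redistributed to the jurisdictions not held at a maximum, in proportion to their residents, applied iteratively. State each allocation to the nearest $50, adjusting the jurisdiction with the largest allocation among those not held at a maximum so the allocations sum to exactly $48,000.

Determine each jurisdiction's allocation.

Total residents = 7,152.
Proportional shares (ignoring caps): Bellamy Borough 17,516.78; South District 26,798.66; East Ward 3,684.56.
Cap binds for Bellamy Borough ($10,500); balance $37,500 reallocated over remaining residents 4,542.
Redistributed shares: South District 32,967.31 → $32,950; East Ward 4,532.69 → $4,550.

Bellamy Borough: $10,500 · South District: $32,950 · East Ward: $4,550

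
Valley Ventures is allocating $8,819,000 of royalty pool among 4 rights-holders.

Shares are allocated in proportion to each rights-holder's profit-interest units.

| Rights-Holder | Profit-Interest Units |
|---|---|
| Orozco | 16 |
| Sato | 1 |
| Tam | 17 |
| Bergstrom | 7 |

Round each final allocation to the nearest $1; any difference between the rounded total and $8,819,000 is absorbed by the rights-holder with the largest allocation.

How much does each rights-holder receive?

Orozco: $3,441,561; Sato: $215,098; Tam: $3,656,658; Bergstrom: $1,505,683

Total profit-interest units = 41.
Proportional shares: Orozco 16/41 × $8,819,000 = 3,441,560.98; Sato 1/41 × $8,819,000 = 215,097.56; Tam 17/41 × $8,819,000 = 3,656,658.54; Bergstrom 7/41 × $8,819,000 = 1,505,682.93.
Rounded to nearest $1: Orozco $3,441,561; Sato $215,098; Tam $3,656,659; Bergstrom $1,505,683. Sum = $8,819,001.
Difference $8,819,000 − $8,819,001 = −$1 applied to largest allocation (Tam): Tam becomes $3,656,658.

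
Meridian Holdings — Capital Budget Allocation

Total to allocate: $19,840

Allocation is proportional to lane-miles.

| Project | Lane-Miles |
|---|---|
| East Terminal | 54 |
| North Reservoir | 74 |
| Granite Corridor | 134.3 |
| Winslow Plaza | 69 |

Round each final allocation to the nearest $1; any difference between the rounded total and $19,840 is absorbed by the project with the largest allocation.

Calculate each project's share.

East Terminal: $3,234 | North Reservoir: $4,432 | Granite Corridor: $8,042 | Winslow Plaza: $4,132

Total lane-miles = 331.3.
Raw shares: East Terminal 54/331.3 × $19,840 = 3,233.81; North Reservoir 74/331.3 × $19,840 = 4,431.51; Granite Corridor 134.3/331.3 × $19,840 = 8,042.60; Winslow Plaza 69/331.3 × $19,840 = 4,132.09.
Rounded to nearest $1: East Terminal $3,234; North Reservoir $4,432; Granite Corridor $8,043; Winslow Plaza $4,132. Sum = $19,841.
Difference $19,840 − $19,841 = −$1 applied to largest allocation (Granite Corridor): Granite Corridor becomes $8,042.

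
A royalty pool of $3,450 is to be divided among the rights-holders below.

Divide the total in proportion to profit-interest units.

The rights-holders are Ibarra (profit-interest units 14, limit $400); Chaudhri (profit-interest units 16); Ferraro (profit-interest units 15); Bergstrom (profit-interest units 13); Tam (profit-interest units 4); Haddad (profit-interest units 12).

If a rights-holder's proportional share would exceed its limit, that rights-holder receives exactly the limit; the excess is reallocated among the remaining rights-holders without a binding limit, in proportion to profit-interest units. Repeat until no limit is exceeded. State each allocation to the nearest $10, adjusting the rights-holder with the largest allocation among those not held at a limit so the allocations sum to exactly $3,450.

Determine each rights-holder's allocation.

Ibarra: $400; Chaudhri: $820; Ferraro: $760; Bergstrom: $660; Tam: $200; Haddad: $610

Sum of profit-interest units: 74.
Unconstrained shares: Ibarra 652.70; Chaudhri 745.95; Ferraro 699.32; Bergstrom 606.08; Tam 186.49; Haddad 559.46.
Held at cap: Ibarra ($400); balance $3,050 reallocated over remaining profit-interest units 60.
Remaining shares: Chaudhri 813.33 → $810; Ferraro 762.50 → $760; Bergstrom 660.83 → $660; Tam 203.33 → $200; Haddad 610.00 → $610.
Rounding difference +$10 applied to Chaudhri → $820.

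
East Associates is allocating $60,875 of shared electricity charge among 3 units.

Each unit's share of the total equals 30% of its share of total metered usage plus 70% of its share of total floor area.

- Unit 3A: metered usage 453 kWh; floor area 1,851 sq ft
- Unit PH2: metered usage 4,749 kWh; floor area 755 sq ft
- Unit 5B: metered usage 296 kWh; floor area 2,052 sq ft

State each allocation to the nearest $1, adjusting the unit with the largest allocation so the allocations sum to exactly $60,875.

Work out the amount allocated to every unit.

Totals — metered usage 5,498, floor area 4,658.
Blended shares (30% metered usage + 70% floor area): Unit 3A 0.3029; Unit PH2 0.3726; Unit 5B 0.3245.
Raw shares: Unit 3A 18,438.10; Unit PH2 22,681.496; Unit 5B 19,755.40.
After rounding ($1): Unit 3A $18,438; Unit PH2 $22,681; Unit 5B $19,755. Sum = $60,874.
Difference $60,875 − $60,874 = +$1 applied to largest allocation (Unit PH2): Unit PH2 becomes $22,682.

Unit 3A: $18,438; Unit PH2: $22,682; Unit 5B: $19,755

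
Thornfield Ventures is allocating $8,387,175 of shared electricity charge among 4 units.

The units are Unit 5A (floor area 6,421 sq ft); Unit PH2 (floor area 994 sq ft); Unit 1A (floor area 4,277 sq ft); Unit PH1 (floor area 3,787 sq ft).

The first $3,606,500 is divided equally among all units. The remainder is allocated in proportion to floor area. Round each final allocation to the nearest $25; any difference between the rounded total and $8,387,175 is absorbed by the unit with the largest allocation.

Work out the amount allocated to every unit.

Unit 5A: $2,884,750 · Unit PH2: $1,208,625 · Unit 1A: $2,222,575 · Unit PH1: $2,071,225

Equal tier: $3,606,500 ÷ 4 = $901,625 apiece.
Remainder $4,780,675 by floor area (total 15,479): Unit 5A 1,983,119.98 → $1,983,125; Unit PH2 306,995.99 → $307,000; Unit 1A 1,320,947.54 → $1,320,950; Unit PH1 1,169,611.49 → $1,169,600.
Totals: Unit 5A $901,625 + $1,983,125 = $2,884,750; Unit PH2 $901,625 + $307,000 = $1,208,625; Unit 1A $901,625 + $1,320,950 = $2,222,575; Unit PH1 $901,625 + $1,169,600 = $2,071,225.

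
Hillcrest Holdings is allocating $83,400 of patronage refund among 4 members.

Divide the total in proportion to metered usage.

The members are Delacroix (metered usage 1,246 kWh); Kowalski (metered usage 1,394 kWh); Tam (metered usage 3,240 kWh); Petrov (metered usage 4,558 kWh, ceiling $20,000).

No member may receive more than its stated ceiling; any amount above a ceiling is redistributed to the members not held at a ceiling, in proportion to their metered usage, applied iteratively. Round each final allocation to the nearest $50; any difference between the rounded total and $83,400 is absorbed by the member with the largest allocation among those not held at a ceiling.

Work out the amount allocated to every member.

Combined metered usage = 10,438.
Pro-rata shares before constraints: Delacroix 9,955.59; Kowalski 11,138.11; Tam 25,887.72; Petrov 36,418.59.
Cap binds for Petrov ($20,000); remaining pool $63,400 reallocated over remaining metered usage 5,880.
Remaining shares: Delacroix 13,434.76 → $13,450; Kowalski 15,030.54 → $15,050; Tam 34,934.69 → $34,950.
Rounding difference −$50 applied to Tam → $34,900.

Delacroix: $13,450 | Kowalski: $15,050 | Tam: $34,900 | Petrov: $20,000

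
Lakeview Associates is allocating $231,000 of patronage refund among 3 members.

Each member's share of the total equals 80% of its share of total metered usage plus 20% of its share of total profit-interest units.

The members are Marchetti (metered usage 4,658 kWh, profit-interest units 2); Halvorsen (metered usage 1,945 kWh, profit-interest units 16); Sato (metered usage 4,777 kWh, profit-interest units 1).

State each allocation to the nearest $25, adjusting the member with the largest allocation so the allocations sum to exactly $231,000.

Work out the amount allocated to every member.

Totals — metered usage 11,380, profit-interest units 19.
Blended shares (80% metered usage + 20% profit-interest units): Marchetti 0.3485; Halvorsen 0.3052; Sato 0.3463.
Proportional shares: Marchetti 80,504.49; Halvorsen 70,490.15; Sato 80,005.36.
Rounded to nearest $25: Marchetti $80,500; Halvorsen $70,500; Sato $80,000. Sum = $231,000.
No rounding difference to absorb.

Marchetti: $80,500 | Halvorsen: $70,500 | Sato: $80,000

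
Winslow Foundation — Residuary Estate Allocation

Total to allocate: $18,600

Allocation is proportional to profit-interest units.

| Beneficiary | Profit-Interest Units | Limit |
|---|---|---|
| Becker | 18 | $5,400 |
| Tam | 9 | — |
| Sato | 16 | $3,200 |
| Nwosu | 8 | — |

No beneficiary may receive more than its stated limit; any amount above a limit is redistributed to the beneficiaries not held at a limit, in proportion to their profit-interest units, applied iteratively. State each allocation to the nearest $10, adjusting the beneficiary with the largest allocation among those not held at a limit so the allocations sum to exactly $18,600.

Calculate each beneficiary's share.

Becker: $5,400 | Tam: $5,290 | Sato: $3,200 | Nwosu: $4,710

Sum of profit-interest units: 51.
Pro-rata shares before constraints: Becker 6,564.71; Tam 3,282.35; Sato 5,835.29; Nwosu 2,917.65.
Held at cap: Becker ($5,400), Sato ($3,200); balance $10,000 reallocated over remaining profit-interest units 17.
Shares after redistribution: Tam 5,294.12 → $5,290; Nwosu 4,705.88 → $4,710.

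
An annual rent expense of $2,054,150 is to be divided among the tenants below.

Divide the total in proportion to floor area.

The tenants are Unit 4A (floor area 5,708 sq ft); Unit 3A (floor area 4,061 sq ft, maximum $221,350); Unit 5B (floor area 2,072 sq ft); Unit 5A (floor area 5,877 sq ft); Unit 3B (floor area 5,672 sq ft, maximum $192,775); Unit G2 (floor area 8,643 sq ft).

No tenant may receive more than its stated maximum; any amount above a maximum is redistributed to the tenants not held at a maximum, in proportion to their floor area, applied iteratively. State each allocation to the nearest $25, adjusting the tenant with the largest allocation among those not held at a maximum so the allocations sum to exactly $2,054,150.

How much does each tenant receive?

Unit 4A: $419,800; Unit 3A: $221,350; Unit 5B: $152,375; Unit 5A: $432,225; Unit 3B: $192,775; Unit G2: $635,625

Sum of floor area: 32,033.
Proportional shares (ignoring caps): Unit 4A 366,031.54; Unit 3A 260,415.92; Unit 5B 132,869.19; Unit 5A 376,868.84; Unit 3B 363,723.00; Unit G2 554,241.52.
Held at cap: Unit 3A ($221,350), Unit 3B ($192,775); remaining pool $1,640,025 reallocated over remaining floor area 22,300.
Remaining shares: Unit 4A 419,787.57 → $419,800; Unit 5B 152,382.59 → $152,375; Unit 5A 432,216.45 → $432,225; Unit G2 635,638.39 → $635,650.
Rounding difference −$25 applied to Unit G2 → $635,625.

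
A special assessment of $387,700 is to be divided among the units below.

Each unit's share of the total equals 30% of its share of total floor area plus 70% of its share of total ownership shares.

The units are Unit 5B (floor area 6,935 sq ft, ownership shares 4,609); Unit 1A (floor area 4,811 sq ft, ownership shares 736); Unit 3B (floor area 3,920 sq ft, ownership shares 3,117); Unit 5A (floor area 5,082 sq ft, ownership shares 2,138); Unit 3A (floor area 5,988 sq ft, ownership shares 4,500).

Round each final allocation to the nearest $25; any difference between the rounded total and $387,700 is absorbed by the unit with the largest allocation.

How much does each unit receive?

Unit 5B: $113,025 | Unit 1A: $34,150 | Unit 3B: $73,075 | Unit 5A: $60,525 | Unit 3A: $106,925

Floor area total 26,736; ownership shares total 15,100.
Composite weights (30% floor area + 70% ownership shares): Unit 5B 0.2915; Unit 1A 0.0881; Unit 3B 0.1885; Unit 5A 0.1561; Unit 3A 0.2758.
Raw shares: Unit 5B 113,006.28; Unit 1A 34,157.38; Unit 3B 73,074.60; Unit 5A 60,534.25; Unit 3A 106,927.50.
At nearest $25: Unit 5B $113,000; Unit 1A $34,150; Unit 3B $73,075; Unit 5A $60,525; Unit 3A $106,925. Sum = $387,675.
Difference $387,700 − $387,675 = +$25 applied to largest allocation (Unit 5B): Unit 5B becomes $113,025.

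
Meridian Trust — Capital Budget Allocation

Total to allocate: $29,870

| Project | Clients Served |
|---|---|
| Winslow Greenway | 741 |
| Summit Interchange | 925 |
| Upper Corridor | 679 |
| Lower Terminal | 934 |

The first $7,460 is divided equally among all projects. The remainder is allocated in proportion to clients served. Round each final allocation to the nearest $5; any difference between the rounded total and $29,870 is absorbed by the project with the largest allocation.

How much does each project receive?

Winslow Greenway: $6,930; Summit Interchange: $8,185; Upper Corridor: $6,505; Lower Terminal: $8,250

Equal tier: $7,460 ÷ 4 = $1,865 apiece.
Remainder $22,410 by clients served (total 3,279): Winslow Greenway 5,064.29 → $5,065; Summit Interchange 6,321.82 → $6,320; Upper Corridor 4,640.56 → $4,640; Lower Terminal 6,383.33 → $6,385.
Totals: Winslow Greenway $1,865 + $5,065 = $6,930; Summit Interchange $1,865 + $6,320 = $8,185; Upper Corridor $1,865 + $4,640 = $6,505; Lower Terminal $1,865 + $6,385 = $8,250.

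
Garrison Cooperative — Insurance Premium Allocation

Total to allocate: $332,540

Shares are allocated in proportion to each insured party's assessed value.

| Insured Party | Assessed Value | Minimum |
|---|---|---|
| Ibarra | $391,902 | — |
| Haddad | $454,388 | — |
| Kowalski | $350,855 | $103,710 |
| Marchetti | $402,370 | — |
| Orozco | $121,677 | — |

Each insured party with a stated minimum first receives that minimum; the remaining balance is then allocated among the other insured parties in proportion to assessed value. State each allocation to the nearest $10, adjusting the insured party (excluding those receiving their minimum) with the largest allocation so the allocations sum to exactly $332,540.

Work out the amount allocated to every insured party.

Minimums first: Kowalski $103,710. Remaining pool $228,830.
Remaining pool split over remaining assessed value 1,370,337: Ibarra 65,442.98 → $65,440; Haddad 75,877.40 → $75,880; Marchetti 67,191.01 → $67,190; Orozco 20,318.61 → $20,320.

Ibarra: $65,440 | Haddad: $75,880 | Kowalski: $103,710 | Marchetti: $67,190 | Orozco: $20,320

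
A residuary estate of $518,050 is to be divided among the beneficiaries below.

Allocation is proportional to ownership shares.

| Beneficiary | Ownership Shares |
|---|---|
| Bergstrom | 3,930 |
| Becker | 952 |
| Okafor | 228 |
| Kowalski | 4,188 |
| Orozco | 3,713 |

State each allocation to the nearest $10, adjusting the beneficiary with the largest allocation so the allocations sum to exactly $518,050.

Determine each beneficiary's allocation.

Bergstrom: $156,480 | Becker: $37,910 | Okafor: $9,080 | Kowalski: $166,740 | Orozco: $147,840

Sum of ownership shares: 13,011.
Proportional shares: Bergstrom 3,930/13,011 × $518,050 = 156,478.10; Becker 952/13,011 × $518,050 = 37,905.13; Okafor 228/13,011 × $518,050 = 9,078.12; Kowalski 4,188/13,011 × $518,050 = 166,750.70; Orozco 3,713/13,011 × $518,050 = 147,837.96.
At nearest $10: Bergstrom $156,480; Becker $37,910; Okafor $9,080; Kowalski $166,750; Orozco $147,840. Sum = $518,060.
Difference $518,050 − $518,060 = −$10 applied to largest allocation (Kowalski): Kowalski becomes $166,740.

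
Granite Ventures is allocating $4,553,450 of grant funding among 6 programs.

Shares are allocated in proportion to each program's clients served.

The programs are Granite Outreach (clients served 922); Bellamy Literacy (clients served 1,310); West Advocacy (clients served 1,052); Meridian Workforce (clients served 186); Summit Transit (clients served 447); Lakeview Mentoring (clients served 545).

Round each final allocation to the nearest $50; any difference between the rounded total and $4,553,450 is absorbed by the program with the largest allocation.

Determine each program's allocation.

Sum of clients served: 4,462.
Unrounded shares: Granite Outreach 922/4,462 × $4,553,450 = 940,896.66; Bellamy Literacy 1,310/4,462 × $4,553,450 = 1,336,848.83; West Advocacy 1,052/4,462 × $4,553,450 = 1,073,561.05; Meridian Workforce 186/4,462 × $4,553,450 = 189,812.12; Summit Transit 447/4,462 × $4,553,450 = 456,161.40; Lakeview Mentoring 545/4,462 × $4,553,450 = 556,169.94.
At nearest $50: Granite Outreach $940,900; Bellamy Literacy $1,336,850; West Advocacy $1,073,550; Meridian Workforce $189,800; Summit Transit $456,150; Lakeview Mentoring $556,150. Sum = $4,553,400.
Difference $4,553,450 − $4,553,400 = +$50 applied to largest allocation (Bellamy Literacy): Bellamy Literacy becomes $1,336,900.

Granite Outreach: $940,900 · Bellamy Literacy: $1,336,900 · West Advocacy: $1,073,550 · Meridian Workforce: $189,800 · Summit Transit: $456,150 · Lakeview Mentoring: $556,150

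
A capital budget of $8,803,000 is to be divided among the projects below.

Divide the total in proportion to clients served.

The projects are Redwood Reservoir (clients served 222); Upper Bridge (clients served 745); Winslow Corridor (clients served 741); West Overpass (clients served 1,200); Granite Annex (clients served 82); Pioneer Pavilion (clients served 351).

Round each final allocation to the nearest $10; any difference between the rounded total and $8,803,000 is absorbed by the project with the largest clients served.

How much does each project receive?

Redwood Reservoir: $584,930 · Upper Bridge: $1,962,960 · Winslow Corridor: $1,952,420 · West Overpass: $3,161,800 · Granite Annex: $216,060 · Pioneer Pavilion: $924,830

Combined clients served = 3,341.
Proportional shares: Redwood Reservoir 222/3,341 × $8,803,000 = 584,934.45; Upper Bridge 745/3,341 × $8,803,000 = 1,962,955.70; Winslow Corridor 741/3,341 × $8,803,000 = 1,952,416.34; West Overpass 1,200/3,341 × $8,803,000 = 3,161,807.84; Granite Annex 82/3,341 × $8,803,000 = 216,056.87; Pioneer Pavilion 351/3,341 × $8,803,000 = 924,828.79.
At nearest $10: Redwood Reservoir $584,930; Upper Bridge $1,962,960; Winslow Corridor $1,952,420; West Overpass $3,161,810; Granite Annex $216,060; Pioneer Pavilion $924,830. Sum = $8,803,010.
Difference $8,803,000 − $8,803,010 = −$10 applied to largest clients served (West Overpass): West Overpass becomes $3,161,800.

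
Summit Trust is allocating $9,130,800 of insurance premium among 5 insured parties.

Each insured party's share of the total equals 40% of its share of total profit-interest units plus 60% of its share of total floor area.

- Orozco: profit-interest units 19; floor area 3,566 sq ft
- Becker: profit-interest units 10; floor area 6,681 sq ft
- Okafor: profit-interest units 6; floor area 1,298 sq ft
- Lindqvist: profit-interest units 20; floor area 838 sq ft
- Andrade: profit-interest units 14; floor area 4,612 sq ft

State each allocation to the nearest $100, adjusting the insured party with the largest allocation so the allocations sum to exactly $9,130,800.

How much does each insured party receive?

Totals — profit-interest units 69, floor area 16,995.
Composite weights (40% profit-interest units + 60% floor area): Orozco 0.2360; Becker 0.2938; Okafor 0.0806; Lindqvist 0.1455; Andrade 0.2440.
Unrounded shares: Orozco 2,155,241.15; Becker 2,682,997.81; Okafor 736,014.17; Lindqvist 1,328,779.77; Andrade 2,227,767.10.
At nearest $100: Orozco $2,155,200; Becker $2,683,000; Okafor $736,000; Lindqvist $1,328,800; Andrade $2,227,800. Sum = $9,130,800.
Sum already equals the total — no adjustment.

Orozco: $2,155,200 | Becker: $2,683,000 | Okafor: $736,000 | Lindqvist: $1,328,800 | Andrade: $2,227,800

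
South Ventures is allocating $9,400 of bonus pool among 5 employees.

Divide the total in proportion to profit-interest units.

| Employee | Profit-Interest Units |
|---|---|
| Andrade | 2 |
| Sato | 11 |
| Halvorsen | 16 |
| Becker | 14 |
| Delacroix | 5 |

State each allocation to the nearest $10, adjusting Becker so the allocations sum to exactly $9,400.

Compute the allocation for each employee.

Andrade: $390 · Sato: $2,150 · Halvorsen: $3,130 · Becker: $2,750 · Delacroix: $980

Combined profit-interest units = 48.
Unrounded shares: Andrade 2/48 × $9,400 = 391.67; Sato 11/48 × $9,400 = 2,154.17; Halvorsen 16/48 × $9,400 = 3,133.33; Becker 14/48 × $9,400 = 2,741.67; Delacroix 5/48 × $9,400 = 979.17.
Rounded to nearest $10: Andrade $390; Sato $2,150; Halvorsen $3,130; Becker $2,740; Delacroix $980. Sum = $9,390.
Difference $9,400 − $9,390 = +$10 applied to Becker: Becker becomes $2,750.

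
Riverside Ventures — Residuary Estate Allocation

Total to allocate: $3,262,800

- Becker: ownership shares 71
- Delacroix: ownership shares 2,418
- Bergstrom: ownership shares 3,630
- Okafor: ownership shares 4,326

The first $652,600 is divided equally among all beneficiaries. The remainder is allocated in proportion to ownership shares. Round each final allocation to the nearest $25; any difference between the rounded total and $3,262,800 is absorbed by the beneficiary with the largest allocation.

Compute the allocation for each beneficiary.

Becker: $180,900 | Delacroix: $767,400 | Bergstrom: $1,070,275 | Okafor: $1,244,225

First tranche $652,600 split equally: $163,150 each.
Remainder $2,610,200 by ownership shares (total 10,445): Becker 17,742.86 → $17,750; Delacroix 604,256.93 → $604,250; Bergstrom 907,135.09 → $907,125; Okafor 1,081,065.12 → $1,081,075.
Totals: Becker $163,150 + $17,750 = $180,900; Delacroix $163,150 + $604,250 = $767,400; Bergstrom $163,150 + $907,125 = $1,070,275; Okafor $163,150 + $1,081,075 = $1,244,225.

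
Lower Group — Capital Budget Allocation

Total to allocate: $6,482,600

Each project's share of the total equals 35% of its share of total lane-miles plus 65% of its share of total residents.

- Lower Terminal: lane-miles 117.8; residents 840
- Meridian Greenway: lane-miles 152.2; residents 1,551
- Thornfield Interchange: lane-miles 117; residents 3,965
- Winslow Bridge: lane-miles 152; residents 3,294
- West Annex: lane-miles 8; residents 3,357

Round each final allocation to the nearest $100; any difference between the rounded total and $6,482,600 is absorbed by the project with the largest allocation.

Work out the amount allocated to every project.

Lower Terminal: $760,700 | Meridian Greenway: $1,133,800 | Thornfield Interchange: $1,769,800 | Winslow Bridge: $1,697,600 | West Annex: $1,120,700

Lane-miles total 547; residents total 13,007.
Blended shares (35% lane-miles + 65% residents): Lower Terminal 0.1174; Meridian Greenway 0.1749; Thornfield Interchange 0.2730; Winslow Bridge 0.2619; West Annex 0.1729.
Unrounded shares: Lower Terminal 760,747.17; Meridian Greenway 1,133,767.88; Thornfield Interchange 1,769,789.97; Winslow Bridge 1,697,592.84; West Annex 1,120,702.15.
Rounded to nearest $100: Lower Terminal $760,700; Meridian Greenway $1,133,800; Thornfield Interchange $1,769,800; Winslow Bridge $1,697,600; West Annex $1,120,700. Sum = $6,482,600.
No rounding difference to absorb.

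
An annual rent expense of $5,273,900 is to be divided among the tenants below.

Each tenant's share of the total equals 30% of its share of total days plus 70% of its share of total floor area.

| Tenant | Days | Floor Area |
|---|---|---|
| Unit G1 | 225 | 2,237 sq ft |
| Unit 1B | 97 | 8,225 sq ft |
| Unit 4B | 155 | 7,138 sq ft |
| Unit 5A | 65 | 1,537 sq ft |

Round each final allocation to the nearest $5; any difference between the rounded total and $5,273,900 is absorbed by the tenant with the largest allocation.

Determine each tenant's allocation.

Days total 542; floor area total 19,137.
Combined weights (30% days + 70% floor area): Unit G1 0.2064; Unit 1B 0.3545; Unit 4B 0.3469; Unit 5A 0.0922.
Unrounded shares: Unit G1 1,088,345.88; Unit 1B 1,869,845.51; Unit 4B 1,829,461.40; Unit 5A 486,247.21.
After rounding ($5): Unit G1 $1,088,345; Unit 1B $1,869,845; Unit 4B $1,829,460; Unit 5A $486,245. Sum = $5,273,895.
Difference $5,273,900 − $5,273,895 = +$5 applied to largest allocation (Unit 1B): Unit 1B becomes $1,869,850.

Unit G1: $1,088,345 · Unit 1B: $1,869,850 · Unit 4B: $1,829,460 · Unit 5A: $486,245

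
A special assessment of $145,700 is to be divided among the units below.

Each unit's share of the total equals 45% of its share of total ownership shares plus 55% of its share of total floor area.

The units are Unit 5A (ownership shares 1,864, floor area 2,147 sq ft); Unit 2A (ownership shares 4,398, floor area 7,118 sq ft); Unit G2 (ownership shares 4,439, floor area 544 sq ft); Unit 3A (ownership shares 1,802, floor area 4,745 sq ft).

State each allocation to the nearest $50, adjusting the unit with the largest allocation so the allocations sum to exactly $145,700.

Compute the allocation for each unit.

Ownership shares total 12,503; floor area total 14,554.
Composite weights (45% ownership shares + 55% floor area): Unit 5A 0.1482; Unit 2A 0.4273; Unit G2 0.1803; Unit 3A 0.2442.
Pro-rata amounts: Unit 5A 21,596.19; Unit 2A 62,254.89; Unit G2 26,273.15; Unit 3A 35,575.77.
Rounded to nearest $50: Unit 5A $21,600; Unit 2A $62,250; Unit G2 $26,250; Unit 3A $35,600. Sum = $145,700.
Rounded total matches; no reconciliation needed.

Unit 5A: $21,600 · Unit 2A: $62,250 · Unit G2: $26,250 · Unit 3A: $35,600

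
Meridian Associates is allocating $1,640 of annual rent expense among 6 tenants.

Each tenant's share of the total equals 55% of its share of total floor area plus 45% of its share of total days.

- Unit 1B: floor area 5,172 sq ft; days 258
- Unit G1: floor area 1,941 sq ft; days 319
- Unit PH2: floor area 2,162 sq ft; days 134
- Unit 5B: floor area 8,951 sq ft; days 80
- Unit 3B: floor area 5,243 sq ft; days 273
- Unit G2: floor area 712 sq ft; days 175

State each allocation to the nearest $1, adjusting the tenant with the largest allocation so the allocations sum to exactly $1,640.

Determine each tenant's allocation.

Floor area total 24,181; days total 1,239.
Composite weights (55% floor area + 45% days): Unit 1B 0.2113; Unit G1 0.1600; Unit PH2 0.0978; Unit 5B 0.2326; Unit 3B 0.2184; Unit G2 0.0798.
Raw shares: Unit 1B 346.60; Unit G1 262.41; Unit PH2 160.46; Unit 5B 381.54; Unit 3B 358.18; Unit G2 130.80.
At nearest $1: Unit 1B $347; Unit G1 $262; Unit PH2 $160; Unit 5B $382; Unit 3B $358; Unit G2 $131. Sum = $1,640.
Rounded total matches; no reconciliation needed.

Unit 1B: $347 | Unit G1: $262 | Unit PH2: $160 | Unit 5B: $382 | Unit 3B: $358 | Unit G2: $131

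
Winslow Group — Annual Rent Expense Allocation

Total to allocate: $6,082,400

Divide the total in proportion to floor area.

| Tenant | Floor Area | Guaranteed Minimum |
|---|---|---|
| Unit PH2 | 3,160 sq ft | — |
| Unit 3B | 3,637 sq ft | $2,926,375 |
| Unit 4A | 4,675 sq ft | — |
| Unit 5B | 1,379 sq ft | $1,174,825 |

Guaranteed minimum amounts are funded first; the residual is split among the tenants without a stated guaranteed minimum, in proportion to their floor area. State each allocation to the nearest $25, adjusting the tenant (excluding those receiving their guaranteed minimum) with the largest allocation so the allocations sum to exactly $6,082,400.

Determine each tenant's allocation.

Fund the minimums — Unit 3B $2,926,375; Unit 5B $1,174,825. Remaining pool $1,981,200.
Remaining pool split over remaining floor area 7,835: Unit PH2 799,054.50 → $799,050; Unit 4A 1,182,145.50 → $1,182,150.

Unit PH2: $799,050 | Unit 3B: $2,926,375 | Unit 4A: $1,182,150 | Unit 5B: $1,174,825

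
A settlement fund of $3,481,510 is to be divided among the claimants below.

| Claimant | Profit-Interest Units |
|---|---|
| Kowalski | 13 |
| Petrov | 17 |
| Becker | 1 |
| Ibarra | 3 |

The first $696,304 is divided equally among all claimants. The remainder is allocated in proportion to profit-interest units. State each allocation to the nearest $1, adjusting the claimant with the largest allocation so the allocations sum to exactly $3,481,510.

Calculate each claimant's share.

Equal tier: $696,304 ÷ 4 = $174,076 apiece.
Remainder $2,785,206 by profit-interest units (total 34): Kowalski 1,064,931.71 → $1,064,932; Petrov 1,392,603.00 → $1,392,603; Becker 81,917.82 → $81,918; Ibarra 245,753.47 → $245,753.
Totals: Kowalski $174,076 + $1,064,932 = $1,239,008; Petrov $174,076 + $1,392,603 = $1,566,679; Becker $174,076 + $81,918 = $255,994; Ibarra $174,076 + $245,753 = $419,829.

Kowalski: $1,239,008; Petrov: $1,566,679; Becker: $255,994; Ibarra: $419,829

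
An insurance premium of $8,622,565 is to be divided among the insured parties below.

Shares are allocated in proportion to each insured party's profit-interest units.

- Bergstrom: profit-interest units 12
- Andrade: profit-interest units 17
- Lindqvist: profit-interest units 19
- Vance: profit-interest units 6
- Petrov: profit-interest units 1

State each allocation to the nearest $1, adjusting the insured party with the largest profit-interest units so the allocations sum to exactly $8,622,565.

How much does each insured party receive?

Combined profit-interest units = 55.
Proportional shares: Bergstrom 12/55 × $8,622,565 = 1,881,286.91; Andrade 17/55 × $8,622,565 = 2,665,156.45; Lindqvist 19/55 × $8,622,565 = 2,978,704.27; Vance 6/55 × $8,622,565 = 940,643.45; Petrov 1/55 × $8,622,565 = 156,773.91.
After rounding ($1): Bergstrom $1,881,287; Andrade $2,665,156; Lindqvist $2,978,704; Vance $940,643; Petrov $156,774. Sum = $8,622,564.
Difference $8,622,565 − $8,622,564 = +$1 applied to largest profit-interest units (Lindqvist): Lindqvist becomes $2,978,705.

Bergstrom: $1,881,287 · Andrade: $2,665,156 · Lindqvist: $2,978,705 · Vance: $940,643 · Petrov: $156,774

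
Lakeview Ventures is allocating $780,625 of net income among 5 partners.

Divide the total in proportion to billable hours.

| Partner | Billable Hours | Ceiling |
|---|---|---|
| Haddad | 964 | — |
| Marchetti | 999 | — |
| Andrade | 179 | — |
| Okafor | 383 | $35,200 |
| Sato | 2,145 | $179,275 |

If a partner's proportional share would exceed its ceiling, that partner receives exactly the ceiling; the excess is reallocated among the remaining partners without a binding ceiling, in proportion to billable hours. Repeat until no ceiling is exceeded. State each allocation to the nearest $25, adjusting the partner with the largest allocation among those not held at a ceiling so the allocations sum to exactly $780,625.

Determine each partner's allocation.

Billable hours total: 4,670.
Proportional shares (ignoring caps): Haddad 161,139.72; Marchetti 166,990.23; Andrade 29,921.17; Okafor 64,021.28; Sato 358,552.60.
Held at cap: Okafor ($35,200), Sato ($179,275); residual $566,150 reallocated over remaining billable hours 2,142.
Redistributed shares: Haddad 254,793.93 → $254,800; Marchetti 264,044.75 → $264,050; Andrade 47,311.32 → $47,300.

Haddad: $254,800 · Marchetti: $264,050 · Andrade: $47,300 · Okafor: $35,200 · Sato: $179,275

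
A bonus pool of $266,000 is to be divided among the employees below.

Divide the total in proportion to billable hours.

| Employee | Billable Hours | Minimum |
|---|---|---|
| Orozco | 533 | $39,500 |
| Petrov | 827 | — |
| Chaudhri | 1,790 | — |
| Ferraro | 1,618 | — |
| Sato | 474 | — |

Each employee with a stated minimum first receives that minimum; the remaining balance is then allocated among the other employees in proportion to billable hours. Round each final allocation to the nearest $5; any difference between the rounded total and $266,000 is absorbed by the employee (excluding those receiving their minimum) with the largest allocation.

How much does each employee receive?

Orozco: $39,500; Petrov: $39,780; Chaudhri: $86,095; Ferraro: $77,825; Sato: $22,800

Fund the minimums — Orozco $39,500. Remaining pool $226,500.
Remaining pool split over remaining billable hours 4,709: Petrov 39,778.19 → $39,780; Chaudhri 86,097.90 → $86,100; Ferraro 77,824.80 → $77,825; Sato 22,799.11 → $22,800.
Rounding difference −$5 applied to Chaudhri → $86,095.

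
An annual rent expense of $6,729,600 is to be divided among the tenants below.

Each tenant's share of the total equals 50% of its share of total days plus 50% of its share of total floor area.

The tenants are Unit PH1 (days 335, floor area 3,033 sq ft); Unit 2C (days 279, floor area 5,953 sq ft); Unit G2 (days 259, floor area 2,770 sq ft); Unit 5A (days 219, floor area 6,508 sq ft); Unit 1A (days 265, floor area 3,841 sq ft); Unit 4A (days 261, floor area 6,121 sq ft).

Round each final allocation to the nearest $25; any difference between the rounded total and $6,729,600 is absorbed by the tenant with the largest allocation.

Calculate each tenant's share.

Unit PH1: $1,058,225; Unit 2C: $1,289,875; Unit G2: $868,825; Unit 5A: $1,231,250; Unit 1A: $1,008,975; Unit 4A: $1,272,450

Totals — days 1,618, floor area 28,226.
Blended shares (50% days + 50% floor area): Unit PH1 0.1572; Unit 2C 0.1917; Unit G2 0.1291; Unit 5A 0.1830; Unit 1A 0.1499; Unit 4A 0.1891.
Unrounded shares: Unit PH1 1,058,229.11; Unit 2C 1,289,862.25; Unit G2 868,827.15; Unit 5A 1,231,247.11; Unit 1A 1,008,977.87; Unit 4A 1,272,456.52.
At nearest $25: Unit PH1 $1,058,225; Unit 2C $1,289,850; Unit G2 $868,825; Unit 5A $1,231,250; Unit 1A $1,008,975; Unit 4A $1,272,450. Sum = $6,729,575.
Difference $6,729,600 − $6,729,575 = +$25 applied to largest allocation (Unit 2C): Unit 2C becomes $1,289,875.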